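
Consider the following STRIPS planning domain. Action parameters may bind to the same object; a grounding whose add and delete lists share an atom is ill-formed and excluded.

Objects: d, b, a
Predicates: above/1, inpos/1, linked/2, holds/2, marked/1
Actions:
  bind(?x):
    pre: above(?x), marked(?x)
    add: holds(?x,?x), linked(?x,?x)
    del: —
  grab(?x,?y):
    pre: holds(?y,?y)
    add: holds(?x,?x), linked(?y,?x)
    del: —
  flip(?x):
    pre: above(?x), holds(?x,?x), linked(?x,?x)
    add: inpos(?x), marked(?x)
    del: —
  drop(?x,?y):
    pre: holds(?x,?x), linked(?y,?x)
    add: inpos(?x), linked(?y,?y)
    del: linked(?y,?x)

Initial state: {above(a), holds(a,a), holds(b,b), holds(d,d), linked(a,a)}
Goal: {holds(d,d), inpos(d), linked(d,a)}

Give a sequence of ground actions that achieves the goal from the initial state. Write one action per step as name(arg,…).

1. grab(d,b)  →  {above(a), holds(a,a), holds(b,b), holds(d,d), linked(a,a), linked(b,d)}
2. grab(a,d)  →  {above(a), holds(a,a), holds(b,b), holds(d,d), linked(a,a), linked(b,d), linked(d,a)}
3. drop(d,b)  →  {above(a), holds(a,a), holds(b,b), holds(d,d), inpos(d), linked(a,a), linked(b,b), linked(d,a)}

grab(d,b); grab(a,d); drop(d,b)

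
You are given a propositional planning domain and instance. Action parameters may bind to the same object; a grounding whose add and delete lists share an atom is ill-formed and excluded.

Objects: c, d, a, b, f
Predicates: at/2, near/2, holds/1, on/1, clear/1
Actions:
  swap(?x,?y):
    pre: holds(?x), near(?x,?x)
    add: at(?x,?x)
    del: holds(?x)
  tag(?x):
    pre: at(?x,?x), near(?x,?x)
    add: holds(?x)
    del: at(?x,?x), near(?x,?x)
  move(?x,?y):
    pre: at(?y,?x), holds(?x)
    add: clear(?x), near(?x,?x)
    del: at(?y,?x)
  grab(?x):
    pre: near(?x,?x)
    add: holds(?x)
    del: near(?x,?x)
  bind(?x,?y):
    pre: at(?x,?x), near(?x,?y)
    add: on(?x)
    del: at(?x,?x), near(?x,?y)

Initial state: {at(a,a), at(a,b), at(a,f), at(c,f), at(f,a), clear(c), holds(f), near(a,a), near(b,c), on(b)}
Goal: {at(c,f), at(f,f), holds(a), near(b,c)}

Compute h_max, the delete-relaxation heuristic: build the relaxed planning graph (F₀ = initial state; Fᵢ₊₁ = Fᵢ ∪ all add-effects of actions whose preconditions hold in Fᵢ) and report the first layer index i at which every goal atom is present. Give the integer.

F0 = init (10 atoms)
F1 = F0 ∪ {clear(f), holds(a), near(f,f), on(a)}  (14 atoms)
F2 = F1 ∪ {at(f,f), clear(a)}  (16 atoms)
goal ⊆ F2  ⇒  h_max = 2

2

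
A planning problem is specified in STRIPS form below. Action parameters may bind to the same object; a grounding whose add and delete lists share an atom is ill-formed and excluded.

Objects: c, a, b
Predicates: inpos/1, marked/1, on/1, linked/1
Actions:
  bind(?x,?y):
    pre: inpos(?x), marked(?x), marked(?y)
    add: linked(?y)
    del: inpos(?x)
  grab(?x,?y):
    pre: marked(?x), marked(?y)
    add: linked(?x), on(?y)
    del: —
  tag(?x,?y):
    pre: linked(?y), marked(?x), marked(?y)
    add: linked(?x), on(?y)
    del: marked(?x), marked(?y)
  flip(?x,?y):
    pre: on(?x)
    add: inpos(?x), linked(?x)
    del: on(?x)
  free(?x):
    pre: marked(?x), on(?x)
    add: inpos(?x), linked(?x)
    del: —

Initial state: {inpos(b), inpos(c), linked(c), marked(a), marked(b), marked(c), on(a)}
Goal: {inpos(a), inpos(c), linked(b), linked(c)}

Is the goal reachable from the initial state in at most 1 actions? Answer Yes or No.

1. bind(b,b)  →  {inpos(c), linked(b), linked(c), marked(a), marked(b), marked(c), on(a)}
2. flip(a,c)  →  {inpos(a), inpos(c), linked(a), linked(b), linked(c), marked(a), marked(b), marked(c)}
optimal plan length = 2; 2 > 1

No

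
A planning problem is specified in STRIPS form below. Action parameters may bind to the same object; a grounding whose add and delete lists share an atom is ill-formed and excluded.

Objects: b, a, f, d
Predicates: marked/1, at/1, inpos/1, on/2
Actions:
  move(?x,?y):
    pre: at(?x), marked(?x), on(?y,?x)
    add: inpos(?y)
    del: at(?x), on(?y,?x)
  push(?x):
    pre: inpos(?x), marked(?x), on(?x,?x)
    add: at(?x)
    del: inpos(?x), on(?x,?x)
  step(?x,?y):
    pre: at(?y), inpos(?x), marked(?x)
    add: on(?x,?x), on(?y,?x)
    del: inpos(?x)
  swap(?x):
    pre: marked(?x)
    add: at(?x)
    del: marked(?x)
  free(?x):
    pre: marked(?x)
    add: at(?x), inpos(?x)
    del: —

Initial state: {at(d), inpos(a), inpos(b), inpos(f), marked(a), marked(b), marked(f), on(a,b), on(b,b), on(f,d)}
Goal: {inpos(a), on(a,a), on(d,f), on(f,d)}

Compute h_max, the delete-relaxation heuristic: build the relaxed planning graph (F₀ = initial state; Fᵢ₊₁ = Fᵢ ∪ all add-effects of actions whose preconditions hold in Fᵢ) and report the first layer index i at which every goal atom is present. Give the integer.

1

F0 = init (10 atoms)
F1 = F0 ∪ {at(a), at(b), at(f), on(a,a), on(d,a), on(d,b), on(d,f), on(f,f)}  (18 atoms)
goal ⊆ F1  ⇒  h_max = 1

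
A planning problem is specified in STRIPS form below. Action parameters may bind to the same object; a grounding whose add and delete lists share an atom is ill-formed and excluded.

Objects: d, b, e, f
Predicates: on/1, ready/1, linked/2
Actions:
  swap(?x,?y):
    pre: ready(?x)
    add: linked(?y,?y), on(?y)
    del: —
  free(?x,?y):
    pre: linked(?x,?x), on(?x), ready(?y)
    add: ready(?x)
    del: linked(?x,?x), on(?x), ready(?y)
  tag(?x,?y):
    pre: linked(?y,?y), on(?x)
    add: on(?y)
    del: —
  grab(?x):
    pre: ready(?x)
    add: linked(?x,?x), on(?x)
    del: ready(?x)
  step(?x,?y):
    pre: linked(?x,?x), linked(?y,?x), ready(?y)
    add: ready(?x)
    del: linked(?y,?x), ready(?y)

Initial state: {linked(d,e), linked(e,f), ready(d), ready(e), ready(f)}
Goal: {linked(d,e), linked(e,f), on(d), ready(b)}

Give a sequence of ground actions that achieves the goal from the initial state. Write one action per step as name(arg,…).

1. swap(d,d)  →  {linked(d,d), linked(d,e), linked(e,f), on(d), ready(d), ready(e), ready(f)}
2. swap(d,b)  →  {linked(b,b), linked(d,d), linked(d,e), linked(e,f), on(b), on(d), ready(d), ready(e), ready(f)}
3. free(b,d)  →  {linked(d,d), linked(d,e), linked(e,f), on(d), ready(b), ready(e), ready(f)}

swap(d,d); swap(d,b); free(b,d)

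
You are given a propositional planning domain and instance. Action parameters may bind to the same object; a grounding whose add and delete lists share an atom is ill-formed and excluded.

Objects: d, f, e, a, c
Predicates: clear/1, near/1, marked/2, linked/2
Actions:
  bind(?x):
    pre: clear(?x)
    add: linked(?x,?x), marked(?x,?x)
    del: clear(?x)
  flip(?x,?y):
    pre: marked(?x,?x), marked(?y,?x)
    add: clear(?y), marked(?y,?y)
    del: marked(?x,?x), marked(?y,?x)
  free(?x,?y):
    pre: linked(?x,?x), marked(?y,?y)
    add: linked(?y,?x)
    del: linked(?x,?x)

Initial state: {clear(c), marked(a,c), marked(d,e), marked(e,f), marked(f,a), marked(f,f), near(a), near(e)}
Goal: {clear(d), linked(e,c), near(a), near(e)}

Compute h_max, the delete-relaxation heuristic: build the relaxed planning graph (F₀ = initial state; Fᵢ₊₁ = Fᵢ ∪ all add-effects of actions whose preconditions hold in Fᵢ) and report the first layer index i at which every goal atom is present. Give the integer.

2

F0 = init (8 atoms)
F1 = F0 ∪ {clear(e), linked(c,c), marked(c,c), marked(e,e)}  (12 atoms)
F2 = F1 ∪ {clear(a), clear(d), linked(e,c), linked(e,e), linked(f,c), marked(a,a), marked(d,d)}  (19 atoms)
goal ⊆ F2  ⇒  h_max = 2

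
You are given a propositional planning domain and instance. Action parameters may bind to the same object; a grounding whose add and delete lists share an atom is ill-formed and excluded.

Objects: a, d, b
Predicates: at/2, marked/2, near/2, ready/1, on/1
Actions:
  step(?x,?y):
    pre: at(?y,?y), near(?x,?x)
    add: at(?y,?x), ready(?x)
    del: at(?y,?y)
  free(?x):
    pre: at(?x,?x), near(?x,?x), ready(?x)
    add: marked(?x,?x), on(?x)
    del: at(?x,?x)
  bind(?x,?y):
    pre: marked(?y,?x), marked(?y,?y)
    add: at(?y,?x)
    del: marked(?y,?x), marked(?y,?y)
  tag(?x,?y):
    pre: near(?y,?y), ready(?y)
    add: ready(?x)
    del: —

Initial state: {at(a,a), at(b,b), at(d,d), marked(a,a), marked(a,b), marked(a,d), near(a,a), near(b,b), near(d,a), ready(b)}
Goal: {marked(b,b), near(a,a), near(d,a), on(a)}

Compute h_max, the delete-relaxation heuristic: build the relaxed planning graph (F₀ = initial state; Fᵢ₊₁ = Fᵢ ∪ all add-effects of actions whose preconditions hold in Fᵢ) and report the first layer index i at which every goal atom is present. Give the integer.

2

F0 = init (10 atoms)
F1 = F0 ∪ {at(a,b), at(a,d), at(b,a), at(d,a), at(d,b), marked(b,b), on(b), ready(a), ready(d)}  (19 atoms)
F2 = F1 ∪ {on(a)}  (20 atoms)
goal ⊆ F2  ⇒  h_max = 2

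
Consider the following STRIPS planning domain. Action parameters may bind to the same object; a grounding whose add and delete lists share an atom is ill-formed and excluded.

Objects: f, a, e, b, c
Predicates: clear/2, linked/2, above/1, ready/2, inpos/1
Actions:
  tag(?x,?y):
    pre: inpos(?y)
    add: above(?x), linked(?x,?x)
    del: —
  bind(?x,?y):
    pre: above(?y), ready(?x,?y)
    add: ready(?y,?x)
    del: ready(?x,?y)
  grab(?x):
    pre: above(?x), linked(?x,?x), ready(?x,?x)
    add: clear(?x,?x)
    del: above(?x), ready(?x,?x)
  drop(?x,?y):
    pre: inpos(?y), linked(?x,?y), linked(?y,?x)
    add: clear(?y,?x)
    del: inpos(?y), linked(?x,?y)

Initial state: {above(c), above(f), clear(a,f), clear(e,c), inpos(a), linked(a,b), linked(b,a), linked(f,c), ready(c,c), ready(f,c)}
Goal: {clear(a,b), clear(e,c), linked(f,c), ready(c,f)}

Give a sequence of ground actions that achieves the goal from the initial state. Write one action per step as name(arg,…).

bind(f,c); drop(b,a)

1. bind(f,c)  →  {above(c), above(f), clear(a,f), clear(e,c), inpos(a), linked(a,b), linked(b,a), linked(f,c), ready(c,c), ready(c,f)}
2. drop(b,a)  →  {above(c), above(f), clear(a,b), clear(a,f), clear(e,c), linked(a,b), linked(f,c), ready(c,c), ready(c,f)}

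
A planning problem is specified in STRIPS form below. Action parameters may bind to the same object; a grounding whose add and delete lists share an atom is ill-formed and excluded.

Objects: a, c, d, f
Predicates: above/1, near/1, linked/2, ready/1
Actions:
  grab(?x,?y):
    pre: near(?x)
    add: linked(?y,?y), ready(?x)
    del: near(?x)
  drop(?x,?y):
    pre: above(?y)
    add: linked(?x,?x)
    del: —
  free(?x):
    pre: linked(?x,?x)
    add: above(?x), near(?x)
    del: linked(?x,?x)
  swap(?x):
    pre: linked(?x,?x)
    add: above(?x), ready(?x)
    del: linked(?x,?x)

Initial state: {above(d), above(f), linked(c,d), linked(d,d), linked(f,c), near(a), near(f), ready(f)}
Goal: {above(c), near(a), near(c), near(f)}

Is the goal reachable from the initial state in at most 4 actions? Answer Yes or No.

1. drop(c,d)  →  {above(d), above(f), linked(c,c), linked(c,d), linked(d,d), linked(f,c), near(a), near(f), ready(f)}
2. free(c)  →  {above(c), above(d), above(f), linked(c,d), linked(d,d), linked(f,c), near(a), near(c), near(f), ready(f)}
optimal plan length = 2; 2 ≤ 4

Yes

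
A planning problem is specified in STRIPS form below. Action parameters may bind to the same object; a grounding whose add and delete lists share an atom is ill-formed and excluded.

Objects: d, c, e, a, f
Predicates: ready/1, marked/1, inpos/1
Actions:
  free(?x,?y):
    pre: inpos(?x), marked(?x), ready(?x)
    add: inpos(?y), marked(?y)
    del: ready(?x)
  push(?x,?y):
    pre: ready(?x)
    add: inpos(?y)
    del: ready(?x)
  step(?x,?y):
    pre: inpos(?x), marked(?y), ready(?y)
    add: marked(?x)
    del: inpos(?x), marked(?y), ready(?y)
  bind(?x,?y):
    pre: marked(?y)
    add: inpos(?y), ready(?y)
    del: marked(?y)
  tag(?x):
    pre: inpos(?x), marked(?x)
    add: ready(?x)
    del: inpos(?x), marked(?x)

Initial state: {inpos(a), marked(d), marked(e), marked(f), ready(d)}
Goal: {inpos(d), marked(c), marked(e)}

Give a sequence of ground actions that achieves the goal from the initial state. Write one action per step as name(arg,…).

bind(d,f); push(f,d); free(d,c)

1. bind(d,f)  →  {inpos(a), inpos(f), marked(d), marked(e), ready(d), ready(f)}
2. push(f,d)  →  {inpos(a), inpos(d), inpos(f), marked(d), marked(e), ready(d)}
3. free(d,c)  →  {inpos(a), inpos(c), inpos(d), inpos(f), marked(c), marked(d), marked(e)}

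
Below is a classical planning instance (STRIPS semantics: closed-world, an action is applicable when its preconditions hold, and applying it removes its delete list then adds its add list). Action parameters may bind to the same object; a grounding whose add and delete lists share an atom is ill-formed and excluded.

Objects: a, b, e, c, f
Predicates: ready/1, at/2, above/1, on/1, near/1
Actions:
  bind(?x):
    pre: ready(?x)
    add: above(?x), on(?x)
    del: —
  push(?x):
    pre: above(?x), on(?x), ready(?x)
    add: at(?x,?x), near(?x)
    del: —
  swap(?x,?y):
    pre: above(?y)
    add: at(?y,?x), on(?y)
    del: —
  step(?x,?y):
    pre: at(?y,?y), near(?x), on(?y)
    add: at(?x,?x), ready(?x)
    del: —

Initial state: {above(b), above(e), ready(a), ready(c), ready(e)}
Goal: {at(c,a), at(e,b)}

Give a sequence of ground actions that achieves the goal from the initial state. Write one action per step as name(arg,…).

1. bind(c)  →  {above(b), above(c), above(e), on(c), ready(a), ready(c), ready(e)}
2. swap(a,c)  →  {above(b), above(c), above(e), at(c,a), on(c), ready(a), ready(c), ready(e)}
3. swap(b,e)  →  {above(b), above(c), above(e), at(c,a), at(e,b), on(c), on(e), ready(a), ready(c), ready(e)}

bind(c); swap(a,c); swap(b,e)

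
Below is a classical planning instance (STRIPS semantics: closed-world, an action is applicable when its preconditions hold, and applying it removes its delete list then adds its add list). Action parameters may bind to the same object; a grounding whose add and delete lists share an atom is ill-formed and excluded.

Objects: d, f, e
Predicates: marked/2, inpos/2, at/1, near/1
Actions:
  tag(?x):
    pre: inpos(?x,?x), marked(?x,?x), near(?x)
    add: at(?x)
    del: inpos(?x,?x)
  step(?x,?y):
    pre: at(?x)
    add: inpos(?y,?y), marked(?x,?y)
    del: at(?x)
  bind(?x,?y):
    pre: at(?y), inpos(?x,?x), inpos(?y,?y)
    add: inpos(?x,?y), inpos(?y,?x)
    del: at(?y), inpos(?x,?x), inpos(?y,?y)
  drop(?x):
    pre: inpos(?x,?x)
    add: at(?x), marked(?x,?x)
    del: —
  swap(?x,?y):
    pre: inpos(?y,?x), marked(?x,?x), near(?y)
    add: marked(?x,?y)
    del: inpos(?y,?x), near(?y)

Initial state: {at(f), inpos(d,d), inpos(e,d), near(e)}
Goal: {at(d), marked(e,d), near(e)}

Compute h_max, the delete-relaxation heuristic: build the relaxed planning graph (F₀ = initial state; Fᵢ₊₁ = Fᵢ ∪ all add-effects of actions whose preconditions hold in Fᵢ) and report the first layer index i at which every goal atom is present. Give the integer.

F0 = init (4 atoms)
F1 = F0 ∪ {at(d), inpos(e,e), inpos(f,f), marked(d,d), marked(f,d), marked(f,e), marked(f,f)}  (11 atoms)
F2 = F1 ∪ {at(e), inpos(d,e), inpos(d,f), inpos(e,f), inpos(f,d), inpos(f,e), marked(d,e), marked(d,f), marked(e,e)}  (20 atoms)
F3 = F2 ∪ {marked(e,d), marked(e,f)}  (22 atoms)
goal ⊆ F3  ⇒  h_max = 3

3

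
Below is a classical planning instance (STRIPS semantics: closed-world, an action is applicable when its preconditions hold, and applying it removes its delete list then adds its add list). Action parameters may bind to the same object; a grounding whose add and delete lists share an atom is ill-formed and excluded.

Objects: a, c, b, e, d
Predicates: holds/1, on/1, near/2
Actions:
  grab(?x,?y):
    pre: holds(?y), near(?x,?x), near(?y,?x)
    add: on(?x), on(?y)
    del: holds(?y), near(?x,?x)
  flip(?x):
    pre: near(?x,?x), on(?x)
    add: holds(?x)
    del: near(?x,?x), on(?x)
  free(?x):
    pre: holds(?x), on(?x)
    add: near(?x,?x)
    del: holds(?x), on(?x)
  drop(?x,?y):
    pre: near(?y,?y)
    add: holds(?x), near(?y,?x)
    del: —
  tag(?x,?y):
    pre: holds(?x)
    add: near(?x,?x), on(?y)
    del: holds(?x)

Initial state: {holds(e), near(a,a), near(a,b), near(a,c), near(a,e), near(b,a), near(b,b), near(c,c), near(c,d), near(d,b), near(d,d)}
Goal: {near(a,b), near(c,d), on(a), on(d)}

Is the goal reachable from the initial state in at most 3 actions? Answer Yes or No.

Yes

1. drop(a,a)  →  {holds(a), holds(e), near(a,a), near(a,b), near(a,c), near(a,e), near(b,a), near(b,b), near(c,c), near(c,d), near(d,b), near(d,d)}
2. grab(a,a)  →  {holds(e), near(a,b), near(a,c), near(a,e), near(b,a), near(b,b), near(c,c), near(c,d), near(d,b), near(d,d), on(a)}
3. tag(e,d)  →  {near(a,b), near(a,c), near(a,e), near(b,a), near(b,b), near(c,c), near(c,d), near(d,b), near(d,d), near(e,e), on(a), on(d)}
optimal plan length = 3; 3 ≤ 3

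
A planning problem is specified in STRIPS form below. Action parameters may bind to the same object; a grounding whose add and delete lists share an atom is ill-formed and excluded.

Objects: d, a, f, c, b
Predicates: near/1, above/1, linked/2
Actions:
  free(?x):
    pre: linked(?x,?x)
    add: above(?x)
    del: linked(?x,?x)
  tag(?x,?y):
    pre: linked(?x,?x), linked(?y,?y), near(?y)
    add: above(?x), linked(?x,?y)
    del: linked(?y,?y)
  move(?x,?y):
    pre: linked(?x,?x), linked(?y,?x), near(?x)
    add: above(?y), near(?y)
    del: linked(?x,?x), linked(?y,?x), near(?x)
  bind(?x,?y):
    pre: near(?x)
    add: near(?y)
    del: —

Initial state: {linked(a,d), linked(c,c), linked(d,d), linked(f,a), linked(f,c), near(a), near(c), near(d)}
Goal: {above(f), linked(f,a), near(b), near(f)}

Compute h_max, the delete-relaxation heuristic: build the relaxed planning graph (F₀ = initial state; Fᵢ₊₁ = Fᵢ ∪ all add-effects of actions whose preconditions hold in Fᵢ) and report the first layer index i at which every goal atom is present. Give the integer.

1

F0 = init (8 atoms)
F1 = F0 ∪ {above(a), above(c), above(d), above(f), linked(c,d), linked(d,c), near(b), near(f)}  (16 atoms)
goal ⊆ F1  ⇒  h_max = 1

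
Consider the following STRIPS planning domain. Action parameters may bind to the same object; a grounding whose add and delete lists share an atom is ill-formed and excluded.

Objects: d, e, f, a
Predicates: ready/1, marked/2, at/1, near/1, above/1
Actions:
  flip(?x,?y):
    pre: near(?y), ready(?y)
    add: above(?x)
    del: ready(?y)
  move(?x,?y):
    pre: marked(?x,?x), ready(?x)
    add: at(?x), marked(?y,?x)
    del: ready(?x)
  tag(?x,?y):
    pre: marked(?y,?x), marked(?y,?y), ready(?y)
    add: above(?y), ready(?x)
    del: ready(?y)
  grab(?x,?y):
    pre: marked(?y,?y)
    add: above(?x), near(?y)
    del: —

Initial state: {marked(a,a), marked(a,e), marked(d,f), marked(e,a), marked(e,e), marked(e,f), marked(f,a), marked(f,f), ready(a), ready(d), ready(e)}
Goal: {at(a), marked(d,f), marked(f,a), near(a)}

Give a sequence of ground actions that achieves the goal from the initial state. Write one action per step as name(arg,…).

move(a,d); grab(d,a)

1. move(a,d)  →  {at(a), marked(a,a), marked(a,e), marked(d,a), marked(d,f), marked(e,a), marked(e,e), marked(e,f), marked(f,a), marked(f,f), ready(d), ready(e)}
2. grab(d,a)  →  {above(d), at(a), marked(a,a), marked(a,e), marked(d,a), marked(d,f), marked(e,a), marked(e,e), marked(e,f), marked(f,a), marked(f,f), near(a), ready(d), ready(e)}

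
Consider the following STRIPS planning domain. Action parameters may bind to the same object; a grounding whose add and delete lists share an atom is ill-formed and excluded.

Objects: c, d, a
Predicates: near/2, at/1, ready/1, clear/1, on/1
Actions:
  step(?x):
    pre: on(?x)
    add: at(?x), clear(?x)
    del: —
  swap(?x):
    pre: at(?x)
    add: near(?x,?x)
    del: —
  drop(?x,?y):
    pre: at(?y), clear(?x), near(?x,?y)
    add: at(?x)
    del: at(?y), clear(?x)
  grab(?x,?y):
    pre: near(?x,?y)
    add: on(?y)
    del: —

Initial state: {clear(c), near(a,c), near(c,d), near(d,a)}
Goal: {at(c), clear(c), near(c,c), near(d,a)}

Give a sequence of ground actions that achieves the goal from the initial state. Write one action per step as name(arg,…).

1. grab(a,c)  →  {clear(c), near(a,c), near(c,d), near(d,a), on(c)}
2. step(c)  →  {at(c), clear(c), near(a,c), near(c,d), near(d,a), on(c)}
3. swap(c)  →  {at(c), clear(c), near(a,c), near(c,c), near(c,d), near(d,a), on(c)}

grab(a,c); step(c); swap(c)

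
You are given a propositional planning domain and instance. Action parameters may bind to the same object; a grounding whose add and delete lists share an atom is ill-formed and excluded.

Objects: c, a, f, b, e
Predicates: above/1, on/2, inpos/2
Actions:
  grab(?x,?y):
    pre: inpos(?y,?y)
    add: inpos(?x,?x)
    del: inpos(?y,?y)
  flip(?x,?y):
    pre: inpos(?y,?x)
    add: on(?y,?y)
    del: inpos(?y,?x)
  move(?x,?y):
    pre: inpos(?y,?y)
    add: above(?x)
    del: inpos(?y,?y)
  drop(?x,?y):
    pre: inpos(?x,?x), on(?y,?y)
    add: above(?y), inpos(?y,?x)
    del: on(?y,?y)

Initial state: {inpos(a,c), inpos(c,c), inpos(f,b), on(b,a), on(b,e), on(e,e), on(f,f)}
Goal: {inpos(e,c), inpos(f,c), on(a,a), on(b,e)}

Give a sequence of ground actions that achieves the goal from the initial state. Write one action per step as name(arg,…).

1. flip(c,a)  →  {inpos(c,c), inpos(f,b), on(a,a), on(b,a), on(b,e), on(e,e), on(f,f)}
2. drop(c,f)  →  {above(f), inpos(c,c), inpos(f,b), inpos(f,c), on(a,a), on(b,a), on(b,e), on(e,e)}
3. drop(c,e)  →  {above(e), above(f), inpos(c,c), inpos(e,c), inpos(f,b), inpos(f,c), on(a,a), on(b,a), on(b,e)}

flip(c,a); drop(c,f); drop(c,e)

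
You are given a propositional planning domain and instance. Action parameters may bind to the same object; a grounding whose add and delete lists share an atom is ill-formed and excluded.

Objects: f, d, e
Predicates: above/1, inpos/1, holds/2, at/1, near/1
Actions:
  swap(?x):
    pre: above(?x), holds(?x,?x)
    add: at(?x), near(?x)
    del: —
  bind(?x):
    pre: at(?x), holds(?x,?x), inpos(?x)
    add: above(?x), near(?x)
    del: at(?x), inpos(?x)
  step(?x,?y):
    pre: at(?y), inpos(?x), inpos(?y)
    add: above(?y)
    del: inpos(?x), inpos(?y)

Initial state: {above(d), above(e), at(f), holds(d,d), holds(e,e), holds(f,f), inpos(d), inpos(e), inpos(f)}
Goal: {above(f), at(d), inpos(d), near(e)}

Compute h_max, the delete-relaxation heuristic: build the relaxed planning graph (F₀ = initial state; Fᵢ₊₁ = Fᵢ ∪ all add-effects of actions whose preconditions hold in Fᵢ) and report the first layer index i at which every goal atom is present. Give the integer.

F0 = init (9 atoms)
F1 = F0 ∪ {above(f), at(d), at(e), near(d), near(e), near(f)}  (15 atoms)
goal ⊆ F1  ⇒  h_max = 1

1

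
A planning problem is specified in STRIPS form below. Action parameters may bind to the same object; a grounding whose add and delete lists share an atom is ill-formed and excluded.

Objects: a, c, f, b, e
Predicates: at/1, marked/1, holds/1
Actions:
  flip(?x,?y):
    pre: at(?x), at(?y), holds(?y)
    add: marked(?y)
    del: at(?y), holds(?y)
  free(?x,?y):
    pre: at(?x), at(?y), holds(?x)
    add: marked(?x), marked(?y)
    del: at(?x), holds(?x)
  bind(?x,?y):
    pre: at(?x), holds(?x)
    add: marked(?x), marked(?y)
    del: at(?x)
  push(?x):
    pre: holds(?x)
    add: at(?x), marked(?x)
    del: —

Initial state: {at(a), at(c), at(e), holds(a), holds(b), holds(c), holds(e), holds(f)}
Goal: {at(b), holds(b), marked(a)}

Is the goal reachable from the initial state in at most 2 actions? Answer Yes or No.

1. flip(a,a)  →  {at(c), at(e), holds(b), holds(c), holds(e), holds(f), marked(a)}
2. push(b)  →  {at(b), at(c), at(e), holds(b), holds(c), holds(e), holds(f), marked(a), marked(b)}
optimal plan length = 2; 2 ≤ 2

Yes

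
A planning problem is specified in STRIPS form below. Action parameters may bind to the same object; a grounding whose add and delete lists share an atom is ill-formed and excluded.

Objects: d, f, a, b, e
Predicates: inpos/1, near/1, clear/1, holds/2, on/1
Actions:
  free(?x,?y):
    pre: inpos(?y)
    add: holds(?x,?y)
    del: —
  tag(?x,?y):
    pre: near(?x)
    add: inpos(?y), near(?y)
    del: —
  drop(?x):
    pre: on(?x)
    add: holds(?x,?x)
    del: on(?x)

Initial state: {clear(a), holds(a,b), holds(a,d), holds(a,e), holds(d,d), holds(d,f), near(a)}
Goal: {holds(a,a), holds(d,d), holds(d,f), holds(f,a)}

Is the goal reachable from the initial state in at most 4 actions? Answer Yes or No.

Yes

1. tag(a,a)  →  {clear(a), holds(a,b), holds(a,d), holds(a,e), holds(d,d), holds(d,f), inpos(a), near(a)}
2. free(f,a)  →  {clear(a), holds(a,b), holds(a,d), holds(a,e), holds(d,d), holds(d,f), holds(f,a), inpos(a), near(a)}
3. free(a,a)  →  {clear(a), holds(a,a), holds(a,b), holds(a,d), holds(a,e), holds(d,d), holds(d,f), holds(f,a), inpos(a), near(a)}
optimal plan length = 3; 3 ≤ 4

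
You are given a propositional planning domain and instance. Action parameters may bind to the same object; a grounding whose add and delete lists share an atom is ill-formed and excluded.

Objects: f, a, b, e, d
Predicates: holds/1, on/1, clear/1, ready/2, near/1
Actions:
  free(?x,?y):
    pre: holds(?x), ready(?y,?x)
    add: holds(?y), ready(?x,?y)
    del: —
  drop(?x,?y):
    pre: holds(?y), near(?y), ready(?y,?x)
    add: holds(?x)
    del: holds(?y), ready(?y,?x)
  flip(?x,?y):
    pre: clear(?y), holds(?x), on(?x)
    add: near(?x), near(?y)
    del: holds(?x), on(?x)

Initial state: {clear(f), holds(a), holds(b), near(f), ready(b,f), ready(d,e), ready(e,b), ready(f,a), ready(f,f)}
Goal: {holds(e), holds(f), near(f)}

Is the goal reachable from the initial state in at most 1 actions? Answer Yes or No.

1. free(a,f)  →  {clear(f), holds(a), holds(b), holds(f), near(f), ready(a,f), ready(b,f), ready(d,e), ready(e,b), ready(f,a), ready(f,f)}
2. free(b,e)  →  {clear(f), holds(a), holds(b), holds(e), holds(f), near(f), ready(a,f), ready(b,e), ready(b,f), ready(d,e), ready(e,b), ready(f,a), ready(f,f)}
optimal plan length = 2; 2 > 1

No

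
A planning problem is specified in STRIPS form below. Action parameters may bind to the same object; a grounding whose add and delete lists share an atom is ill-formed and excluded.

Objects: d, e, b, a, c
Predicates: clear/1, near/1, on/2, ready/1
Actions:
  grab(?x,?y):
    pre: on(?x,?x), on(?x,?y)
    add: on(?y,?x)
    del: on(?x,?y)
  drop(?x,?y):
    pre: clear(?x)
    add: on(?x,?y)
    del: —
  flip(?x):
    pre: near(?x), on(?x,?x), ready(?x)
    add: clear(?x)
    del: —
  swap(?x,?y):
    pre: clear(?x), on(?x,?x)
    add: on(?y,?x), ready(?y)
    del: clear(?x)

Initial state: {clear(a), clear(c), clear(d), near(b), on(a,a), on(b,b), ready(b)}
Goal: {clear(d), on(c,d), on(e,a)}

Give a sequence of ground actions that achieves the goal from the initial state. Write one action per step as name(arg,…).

drop(c,d); swap(a,e)

1. drop(c,d)  →  {clear(a), clear(c), clear(d), near(b), on(a,a), on(b,b), on(c,d), ready(b)}
2. swap(a,e)  →  {clear(c), clear(d), near(b), on(a,a), on(b,b), on(c,d), on(e,a), ready(b), ready(e)}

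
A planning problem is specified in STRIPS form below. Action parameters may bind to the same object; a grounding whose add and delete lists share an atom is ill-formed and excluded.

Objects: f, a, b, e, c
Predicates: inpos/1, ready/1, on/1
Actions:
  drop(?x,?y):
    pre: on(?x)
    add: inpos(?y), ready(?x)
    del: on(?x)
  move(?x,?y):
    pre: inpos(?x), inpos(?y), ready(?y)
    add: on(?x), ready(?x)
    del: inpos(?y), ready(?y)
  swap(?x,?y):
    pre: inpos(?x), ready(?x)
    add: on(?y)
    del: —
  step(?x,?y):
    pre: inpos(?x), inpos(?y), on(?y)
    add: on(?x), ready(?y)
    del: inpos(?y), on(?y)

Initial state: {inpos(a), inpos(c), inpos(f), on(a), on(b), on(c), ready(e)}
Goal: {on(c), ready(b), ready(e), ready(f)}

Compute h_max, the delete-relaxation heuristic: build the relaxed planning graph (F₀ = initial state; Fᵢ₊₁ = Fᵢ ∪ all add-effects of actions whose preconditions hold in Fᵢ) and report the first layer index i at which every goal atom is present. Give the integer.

F0 = init (7 atoms)
F1 = F0 ∪ {inpos(b), inpos(e), on(f), ready(a), ready(b), ready(c)}  (13 atoms)
F2 = F1 ∪ {on(e), ready(f)}  (15 atoms)
goal ⊆ F2  ⇒  h_max = 2

2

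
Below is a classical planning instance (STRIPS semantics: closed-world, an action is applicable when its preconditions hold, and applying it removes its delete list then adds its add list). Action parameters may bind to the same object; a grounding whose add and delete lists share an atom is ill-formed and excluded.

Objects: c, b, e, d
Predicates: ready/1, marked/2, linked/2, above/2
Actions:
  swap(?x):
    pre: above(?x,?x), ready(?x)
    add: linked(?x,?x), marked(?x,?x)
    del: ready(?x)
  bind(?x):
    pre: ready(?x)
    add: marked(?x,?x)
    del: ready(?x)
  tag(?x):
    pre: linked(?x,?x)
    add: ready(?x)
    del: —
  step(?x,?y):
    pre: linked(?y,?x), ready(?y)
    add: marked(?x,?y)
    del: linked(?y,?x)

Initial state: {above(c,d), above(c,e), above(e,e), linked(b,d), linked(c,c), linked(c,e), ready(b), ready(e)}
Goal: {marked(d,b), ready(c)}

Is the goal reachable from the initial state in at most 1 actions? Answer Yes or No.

1. tag(c)  →  {above(c,d), above(c,e), above(e,e), linked(b,d), linked(c,c), linked(c,e), ready(b), ready(c), ready(e)}
2. step(d,b)  →  {above(c,d), above(c,e), above(e,e), linked(c,c), linked(c,e), marked(d,b), ready(b), ready(c), ready(e)}
optimal plan length = 2; 2 > 1

No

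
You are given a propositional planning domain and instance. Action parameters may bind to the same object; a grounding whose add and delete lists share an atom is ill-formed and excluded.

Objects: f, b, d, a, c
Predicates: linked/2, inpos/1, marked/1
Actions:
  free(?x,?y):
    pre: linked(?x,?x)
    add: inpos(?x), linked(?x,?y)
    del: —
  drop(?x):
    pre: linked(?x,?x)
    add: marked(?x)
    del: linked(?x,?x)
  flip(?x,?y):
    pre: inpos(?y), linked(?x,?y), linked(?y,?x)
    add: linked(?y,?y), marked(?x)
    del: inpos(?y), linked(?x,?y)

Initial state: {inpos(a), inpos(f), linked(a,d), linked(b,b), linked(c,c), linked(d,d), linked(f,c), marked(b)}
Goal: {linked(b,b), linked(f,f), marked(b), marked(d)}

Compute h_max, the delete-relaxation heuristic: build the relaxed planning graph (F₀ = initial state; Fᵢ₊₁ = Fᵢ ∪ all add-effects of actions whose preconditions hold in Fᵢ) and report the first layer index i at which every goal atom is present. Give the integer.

F0 = init (8 atoms)
F1 = F0 ∪ {inpos(b), inpos(c), inpos(d), linked(b,a), linked(b,c), linked(b,d), linked(b,f), linked(c,a), linked(c,b), linked(c,d), linked(c,f), linked(d,a), linked(d,b), linked(d,c), linked(d,f), marked(c), marked(d)}  (25 atoms)
F2 = F1 ∪ {linked(a,a), linked(f,f), marked(a), marked(f)}  (29 atoms)
goal ⊆ F2  ⇒  h_max = 2

2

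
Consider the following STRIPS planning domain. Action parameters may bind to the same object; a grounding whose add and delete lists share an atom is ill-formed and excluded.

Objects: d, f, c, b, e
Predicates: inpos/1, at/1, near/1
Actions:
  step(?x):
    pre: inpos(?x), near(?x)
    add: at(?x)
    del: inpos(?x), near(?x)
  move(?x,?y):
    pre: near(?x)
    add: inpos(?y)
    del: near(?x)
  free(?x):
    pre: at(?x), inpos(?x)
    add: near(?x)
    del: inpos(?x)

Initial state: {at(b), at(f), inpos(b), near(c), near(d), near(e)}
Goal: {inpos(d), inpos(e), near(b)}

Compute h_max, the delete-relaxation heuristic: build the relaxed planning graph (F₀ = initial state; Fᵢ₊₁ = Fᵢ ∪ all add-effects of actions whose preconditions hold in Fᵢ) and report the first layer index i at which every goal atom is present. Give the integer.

F0 = init (6 atoms)
F1 = F0 ∪ {inpos(c), inpos(d), inpos(e), inpos(f), near(b)}  (11 atoms)
goal ⊆ F1  ⇒  h_max = 1

1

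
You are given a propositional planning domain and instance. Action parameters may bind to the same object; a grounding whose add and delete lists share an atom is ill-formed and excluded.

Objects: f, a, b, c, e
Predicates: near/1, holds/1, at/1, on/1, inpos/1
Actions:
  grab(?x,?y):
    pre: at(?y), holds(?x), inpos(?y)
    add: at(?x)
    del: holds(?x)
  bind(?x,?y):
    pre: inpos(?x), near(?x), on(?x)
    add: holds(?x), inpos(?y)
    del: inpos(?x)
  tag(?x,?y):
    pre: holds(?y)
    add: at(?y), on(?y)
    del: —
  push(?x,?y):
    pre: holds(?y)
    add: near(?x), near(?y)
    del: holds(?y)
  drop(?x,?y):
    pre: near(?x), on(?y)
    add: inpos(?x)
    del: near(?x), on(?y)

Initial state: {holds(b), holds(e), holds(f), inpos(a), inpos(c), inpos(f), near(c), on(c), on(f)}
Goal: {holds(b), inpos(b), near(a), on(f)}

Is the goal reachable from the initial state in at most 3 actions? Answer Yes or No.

1. bind(c,b)  →  {holds(b), holds(c), holds(e), holds(f), inpos(a), inpos(b), inpos(f), near(c), on(c), on(f)}
2. push(a,f)  →  {holds(b), holds(c), holds(e), inpos(a), inpos(b), inpos(f), near(a), near(c), near(f), on(c), on(f)}
optimal plan length = 2; 2 ≤ 3

Yes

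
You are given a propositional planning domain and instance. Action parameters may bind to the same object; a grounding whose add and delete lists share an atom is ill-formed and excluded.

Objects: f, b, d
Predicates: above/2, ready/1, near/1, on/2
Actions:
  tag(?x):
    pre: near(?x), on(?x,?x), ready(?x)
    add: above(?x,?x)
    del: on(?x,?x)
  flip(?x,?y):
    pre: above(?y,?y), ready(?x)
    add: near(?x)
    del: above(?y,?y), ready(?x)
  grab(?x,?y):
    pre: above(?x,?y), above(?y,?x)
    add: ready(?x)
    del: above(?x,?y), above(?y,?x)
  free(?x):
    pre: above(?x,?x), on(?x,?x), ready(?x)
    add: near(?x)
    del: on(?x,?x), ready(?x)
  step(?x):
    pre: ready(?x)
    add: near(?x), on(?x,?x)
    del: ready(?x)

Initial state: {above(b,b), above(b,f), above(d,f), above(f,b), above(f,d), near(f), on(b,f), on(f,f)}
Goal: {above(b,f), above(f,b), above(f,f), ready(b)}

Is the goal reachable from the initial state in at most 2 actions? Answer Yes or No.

No

1. grab(f,d)  →  {above(b,b), above(b,f), above(f,b), near(f), on(b,f), on(f,f), ready(f)}
2. tag(f)  →  {above(b,b), above(b,f), above(f,b), above(f,f), near(f), on(b,f), ready(f)}
3. grab(b,b)  →  {above(b,f), above(f,b), above(f,f), near(f), on(b,f), ready(b), ready(f)}
optimal plan length = 3; 3 > 2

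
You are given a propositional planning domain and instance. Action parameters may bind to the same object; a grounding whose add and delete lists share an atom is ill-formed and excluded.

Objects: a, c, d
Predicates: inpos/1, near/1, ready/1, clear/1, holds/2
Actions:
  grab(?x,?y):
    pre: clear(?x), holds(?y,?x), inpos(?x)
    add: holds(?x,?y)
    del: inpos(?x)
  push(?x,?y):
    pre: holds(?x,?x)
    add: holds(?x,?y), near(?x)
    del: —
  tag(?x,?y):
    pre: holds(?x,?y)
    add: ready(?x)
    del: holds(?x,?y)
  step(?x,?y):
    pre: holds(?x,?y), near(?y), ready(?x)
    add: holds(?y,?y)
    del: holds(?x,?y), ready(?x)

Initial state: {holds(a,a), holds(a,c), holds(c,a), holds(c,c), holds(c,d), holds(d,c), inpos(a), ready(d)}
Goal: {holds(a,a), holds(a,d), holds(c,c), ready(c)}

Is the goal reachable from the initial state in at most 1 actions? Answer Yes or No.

No

1. push(a,d)  →  {holds(a,a), holds(a,c), holds(a,d), holds(c,a), holds(c,c), holds(c,d), holds(d,c), inpos(a), near(a), ready(d)}
2. tag(c,a)  →  {holds(a,a), holds(a,c), holds(a,d), holds(c,c), holds(c,d), holds(d,c), inpos(a), near(a), ready(c), ready(d)}
optimal plan length = 2; 2 > 1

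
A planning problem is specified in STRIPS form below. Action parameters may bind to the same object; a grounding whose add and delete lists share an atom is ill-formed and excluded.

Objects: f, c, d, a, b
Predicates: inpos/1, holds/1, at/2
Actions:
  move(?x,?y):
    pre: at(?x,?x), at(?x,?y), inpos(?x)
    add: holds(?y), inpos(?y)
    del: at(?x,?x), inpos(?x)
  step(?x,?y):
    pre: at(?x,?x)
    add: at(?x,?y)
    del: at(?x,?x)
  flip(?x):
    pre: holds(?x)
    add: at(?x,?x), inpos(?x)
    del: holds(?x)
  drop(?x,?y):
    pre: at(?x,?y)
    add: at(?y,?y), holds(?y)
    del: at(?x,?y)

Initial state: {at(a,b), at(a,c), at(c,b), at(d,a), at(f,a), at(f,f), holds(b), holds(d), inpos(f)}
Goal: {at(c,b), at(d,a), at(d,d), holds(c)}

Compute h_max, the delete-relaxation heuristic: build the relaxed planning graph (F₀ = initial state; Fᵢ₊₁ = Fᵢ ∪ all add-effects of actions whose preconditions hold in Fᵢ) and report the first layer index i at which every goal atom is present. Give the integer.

1

F0 = init (9 atoms)
F1 = F0 ∪ {at(a,a), at(b,b), at(c,c), at(d,d), at(f,b), at(f,c), at(f,d), holds(a), holds(c), inpos(a), inpos(b), inpos(d)}  (21 atoms)
goal ⊆ F1  ⇒  h_max = 1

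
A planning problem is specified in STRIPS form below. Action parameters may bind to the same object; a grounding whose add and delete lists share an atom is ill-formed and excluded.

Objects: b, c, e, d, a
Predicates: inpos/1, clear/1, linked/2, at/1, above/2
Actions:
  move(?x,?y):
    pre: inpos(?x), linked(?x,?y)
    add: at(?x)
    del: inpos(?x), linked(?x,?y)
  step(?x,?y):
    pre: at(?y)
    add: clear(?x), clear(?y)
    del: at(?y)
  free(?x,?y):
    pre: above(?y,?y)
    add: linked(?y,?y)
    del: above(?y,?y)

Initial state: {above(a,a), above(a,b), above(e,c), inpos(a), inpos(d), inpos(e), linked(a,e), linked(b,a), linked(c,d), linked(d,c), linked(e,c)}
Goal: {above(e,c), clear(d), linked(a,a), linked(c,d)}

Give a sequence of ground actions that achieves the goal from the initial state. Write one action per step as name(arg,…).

1. move(e,c)  →  {above(a,a), above(a,b), above(e,c), at(e), inpos(a), inpos(d), linked(a,e), linked(b,a), linked(c,d), linked(d,c)}
2. step(d,e)  →  {above(a,a), above(a,b), above(e,c), clear(d), clear(e), inpos(a), inpos(d), linked(a,e), linked(b,a), linked(c,d), linked(d,c)}
3. free(b,a)  →  {above(a,b), above(e,c), clear(d), clear(e), inpos(a), inpos(d), linked(a,a), linked(a,e), linked(b,a), linked(c,d), linked(d,c)}

move(e,c); step(d,e); free(b,a)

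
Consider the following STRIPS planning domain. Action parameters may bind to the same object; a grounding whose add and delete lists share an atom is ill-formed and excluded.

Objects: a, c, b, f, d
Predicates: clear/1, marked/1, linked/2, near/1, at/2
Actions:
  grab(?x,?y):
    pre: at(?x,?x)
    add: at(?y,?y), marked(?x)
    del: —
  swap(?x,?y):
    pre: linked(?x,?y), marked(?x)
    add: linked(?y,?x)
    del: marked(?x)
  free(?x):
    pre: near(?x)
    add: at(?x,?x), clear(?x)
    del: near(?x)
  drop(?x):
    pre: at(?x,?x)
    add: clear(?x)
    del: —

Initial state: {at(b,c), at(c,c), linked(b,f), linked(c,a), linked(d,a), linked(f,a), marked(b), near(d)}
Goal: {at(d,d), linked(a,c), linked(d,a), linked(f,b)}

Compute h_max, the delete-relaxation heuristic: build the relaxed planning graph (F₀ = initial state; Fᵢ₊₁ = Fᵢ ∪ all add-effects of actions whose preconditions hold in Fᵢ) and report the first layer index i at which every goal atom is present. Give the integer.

2

F0 = init (8 atoms)
F1 = F0 ∪ {at(a,a), at(b,b), at(d,d), at(f,f), clear(c), clear(d), linked(f,b), marked(c)}  (16 atoms)
F2 = F1 ∪ {clear(a), clear(b), clear(f), linked(a,c), marked(a), marked(d), marked(f)}  (23 atoms)
goal ⊆ F2  ⇒  h_max = 2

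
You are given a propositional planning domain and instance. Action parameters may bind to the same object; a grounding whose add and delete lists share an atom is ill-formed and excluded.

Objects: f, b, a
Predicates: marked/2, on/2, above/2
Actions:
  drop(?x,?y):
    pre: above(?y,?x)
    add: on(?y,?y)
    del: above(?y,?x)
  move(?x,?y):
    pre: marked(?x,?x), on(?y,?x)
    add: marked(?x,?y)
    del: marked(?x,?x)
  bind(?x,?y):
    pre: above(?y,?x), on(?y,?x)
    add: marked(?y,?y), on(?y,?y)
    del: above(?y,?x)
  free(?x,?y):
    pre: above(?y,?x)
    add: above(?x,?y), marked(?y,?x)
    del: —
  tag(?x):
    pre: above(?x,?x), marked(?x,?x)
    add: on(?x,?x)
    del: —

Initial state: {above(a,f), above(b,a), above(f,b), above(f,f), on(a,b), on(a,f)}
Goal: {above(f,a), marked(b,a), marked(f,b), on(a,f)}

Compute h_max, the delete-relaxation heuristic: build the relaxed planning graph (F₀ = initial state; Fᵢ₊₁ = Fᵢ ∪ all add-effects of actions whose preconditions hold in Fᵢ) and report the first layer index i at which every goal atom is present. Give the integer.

F0 = init (6 atoms)
F1 = F0 ∪ {above(a,b), above(b,f), above(f,a), marked(a,a), marked(a,f), marked(b,a), marked(f,b), marked(f,f), on(a,a), on(b,b), on(f,f)}  (17 atoms)
goal ⊆ F1  ⇒  h_max = 1

1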